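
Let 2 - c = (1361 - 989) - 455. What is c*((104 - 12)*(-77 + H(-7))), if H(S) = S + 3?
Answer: -633420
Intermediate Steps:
H(S) = 3 + S
c = 85 (c = 2 - ((1361 - 989) - 455) = 2 - (372 - 455) = 2 - 1*(-83) = 2 + 83 = 85)
c*((104 - 12)*(-77 + H(-7))) = 85*((104 - 12)*(-77 + (3 - 7))) = 85*(92*(-77 - 4)) = 85*(92*(-81)) = 85*(-7452) = -633420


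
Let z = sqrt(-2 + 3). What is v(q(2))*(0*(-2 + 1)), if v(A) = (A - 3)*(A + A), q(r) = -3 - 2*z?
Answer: 0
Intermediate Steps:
z = 1 (z = sqrt(1) = 1)
q(r) = -5 (q(r) = -3 - 2*1 = -3 - 2 = -5)
v(A) = 2*A*(-3 + A) (v(A) = (-3 + A)*(2*A) = 2*A*(-3 + A))
v(q(2))*(0*(-2 + 1)) = (2*(-5)*(-3 - 5))*(0*(-2 + 1)) = (2*(-5)*(-8))*(0*(-1)) = 80*0 = 0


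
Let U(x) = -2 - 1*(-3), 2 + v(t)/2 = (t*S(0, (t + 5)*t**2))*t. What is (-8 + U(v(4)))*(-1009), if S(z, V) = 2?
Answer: 7063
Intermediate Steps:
v(t) = -4 + 4*t**2 (v(t) = -4 + 2*((t*2)*t) = -4 + 2*((2*t)*t) = -4 + 2*(2*t**2) = -4 + 4*t**2)
U(x) = 1 (U(x) = -2 + 3 = 1)
(-8 + U(v(4)))*(-1009) = (-8 + 1)*(-1009) = -7*(-1009) = 7063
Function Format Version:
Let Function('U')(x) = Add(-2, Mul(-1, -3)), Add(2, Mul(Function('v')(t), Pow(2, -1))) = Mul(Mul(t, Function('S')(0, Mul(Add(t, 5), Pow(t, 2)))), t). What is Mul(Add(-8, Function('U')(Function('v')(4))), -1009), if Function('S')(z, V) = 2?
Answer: 7063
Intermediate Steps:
Function('v')(t) = Add(-4, Mul(4, Pow(t, 2))) (Function('v')(t) = Add(-4, Mul(2, Mul(Mul(t, 2), t))) = Add(-4, Mul(2, Mul(Mul(2, t), t))) = Add(-4, Mul(2, Mul(2, Pow(t, 2)))) = Add(-4, Mul(4, Pow(t, 2))))
Function('U')(x) = 1 (Function('U')(x) = Add(-2, 3) = 1)
Mul(Add(-8, Function('U')(Function('v')(4))), -1009) = Mul(Add(-8, 1), -1009) = Mul(-7, -1009) = 7063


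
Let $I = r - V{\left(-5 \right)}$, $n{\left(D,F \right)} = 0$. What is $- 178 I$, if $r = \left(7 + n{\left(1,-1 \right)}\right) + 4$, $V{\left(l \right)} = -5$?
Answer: $-2848$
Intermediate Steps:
$r = 11$ ($r = \left(7 + 0\right) + 4 = 7 + 4 = 11$)
$I = 16$ ($I = 11 - -5 = 11 + 5 = 16$)
$- 178 I = \left(-178\right) 16 = -2848$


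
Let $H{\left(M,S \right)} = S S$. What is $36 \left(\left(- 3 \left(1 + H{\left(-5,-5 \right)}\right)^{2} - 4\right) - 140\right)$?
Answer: $-78192$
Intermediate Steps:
$H{\left(M,S \right)} = S^{2}$
$36 \left(\left(- 3 \left(1 + H{\left(-5,-5 \right)}\right)^{2} - 4\right) - 140\right) = 36 \left(\left(- 3 \left(1 + \left(-5\right)^{2}\right)^{2} - 4\right) - 140\right) = 36 \left(\left(- 3 \left(1 + 25\right)^{2} - 4\right) - 140\right) = 36 \left(\left(- 3 \cdot 26^{2} - 4\right) - 140\right) = 36 \left(\left(\left(-3\right) 676 - 4\right) - 140\right) = 36 \left(\left(-2028 - 4\right) - 140\right) = 36 \left(-2032 - 140\right) = 36 \left(-2172\right) = -78192$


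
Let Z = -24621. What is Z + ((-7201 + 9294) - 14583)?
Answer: -37111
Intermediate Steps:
Z + ((-7201 + 9294) - 14583) = -24621 + ((-7201 + 9294) - 14583) = -24621 + (2093 - 14583) = -24621 - 12490 = -37111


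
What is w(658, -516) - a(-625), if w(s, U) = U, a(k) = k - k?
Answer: -516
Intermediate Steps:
a(k) = 0
w(658, -516) - a(-625) = -516 - 1*0 = -516 + 0 = -516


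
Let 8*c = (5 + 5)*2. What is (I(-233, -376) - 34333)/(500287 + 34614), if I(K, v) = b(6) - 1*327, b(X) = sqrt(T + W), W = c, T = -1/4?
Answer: -69317/1069802 ≈ -0.064794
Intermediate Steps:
T = -1/4 (T = -1*1/4 = -1/4 ≈ -0.25000)
c = 5/2 (c = ((5 + 5)*2)/8 = (10*2)/8 = (1/8)*20 = 5/2 ≈ 2.5000)
W = 5/2 ≈ 2.5000
b(X) = 3/2 (b(X) = sqrt(-1/4 + 5/2) = sqrt(9/4) = 3/2)
I(K, v) = -651/2 (I(K, v) = 3/2 - 1*327 = 3/2 - 327 = -651/2)
(I(-233, -376) - 34333)/(500287 + 34614) = (-651/2 - 34333)/(500287 + 34614) = -69317/2/534901 = -69317/2*1/534901 = -69317/1069802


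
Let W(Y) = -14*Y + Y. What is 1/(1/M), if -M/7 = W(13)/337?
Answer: 1183/337 ≈ 3.5104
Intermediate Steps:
W(Y) = -13*Y
M = 1183/337 (M = -7*(-13*13)/337 = -(-1183)/337 = -7*(-169/337) = 1183/337 ≈ 3.5104)
1/(1/M) = 1/(1/(1183/337)) = 1/(337/1183) = 1183/337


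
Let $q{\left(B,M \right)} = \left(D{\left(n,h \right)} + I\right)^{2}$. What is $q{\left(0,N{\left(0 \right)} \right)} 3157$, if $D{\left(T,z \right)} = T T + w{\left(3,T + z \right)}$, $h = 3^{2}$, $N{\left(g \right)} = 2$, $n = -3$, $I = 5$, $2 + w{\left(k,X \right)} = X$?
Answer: $1022868$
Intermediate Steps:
$w{\left(k,X \right)} = -2 + X$
$h = 9$
$D{\left(T,z \right)} = -2 + T + z + T^{2}$ ($D{\left(T,z \right)} = T T - \left(2 - T - z\right) = T^{2} + \left(-2 + T + z\right) = -2 + T + z + T^{2}$)
$q{\left(B,M \right)} = 324$ ($q{\left(B,M \right)} = \left(\left(-2 - 3 + 9 + \left(-3\right)^{2}\right) + 5\right)^{2} = \left(\left(-2 - 3 + 9 + 9\right) + 5\right)^{2} = \left(13 + 5\right)^{2} = 18^{2} = 324$)
$q{\left(0,N{\left(0 \right)} \right)} 3157 = 324 \cdot 3157 = 1022868$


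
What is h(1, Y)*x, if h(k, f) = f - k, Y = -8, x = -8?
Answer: 72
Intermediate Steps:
h(1, Y)*x = (-8 - 1*1)*(-8) = (-8 - 1)*(-8) = -9*(-8) = 72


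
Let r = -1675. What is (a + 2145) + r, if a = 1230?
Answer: 1700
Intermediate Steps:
(a + 2145) + r = (1230 + 2145) - 1675 = 3375 - 1675 = 1700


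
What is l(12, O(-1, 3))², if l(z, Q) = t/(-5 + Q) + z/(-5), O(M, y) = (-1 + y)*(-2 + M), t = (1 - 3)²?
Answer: 23104/3025 ≈ 7.6377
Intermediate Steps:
t = 4 (t = (-2)² = 4)
l(z, Q) = 4/(-5 + Q) - z/5 (l(z, Q) = 4/(-5 + Q) + z/(-5) = 4/(-5 + Q) + z*(-⅕) = 4/(-5 + Q) - z/5)
l(12, O(-1, 3))² = ((4 + 12 - ⅕*(2 - 1*(-1) - 2*3 - 1*3)*12)/(-5 + (2 - 1*(-1) - 2*3 - 1*3)))² = ((4 + 12 - ⅕*(2 + 1 - 6 - 3)*12)/(-5 + (2 + 1 - 6 - 3)))² = ((4 + 12 - ⅕*(-6)*12)/(-5 - 6))² = ((4 + 12 + 72/5)/(-11))² = (-1/11*152/5)² = (-152/55)² = 23104/3025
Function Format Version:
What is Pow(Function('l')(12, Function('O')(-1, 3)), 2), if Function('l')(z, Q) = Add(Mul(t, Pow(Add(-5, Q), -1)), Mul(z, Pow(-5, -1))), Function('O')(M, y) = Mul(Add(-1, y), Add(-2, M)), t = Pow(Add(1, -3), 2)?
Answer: Rational(23104, 3025) ≈ 7.6377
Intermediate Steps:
t = 4 (t = Pow(-2, 2) = 4)
Function('l')(z, Q) = Add(Mul(4, Pow(Add(-5, Q), -1)), Mul(Rational(-1, 5), z)) (Function('l')(z, Q) = Add(Mul(4, Pow(Add(-5, Q), -1)), Mul(z, Pow(-5, -1))) = Add(Mul(4, Pow(Add(-5, Q), -1)), Mul(z, Rational(-1, 5))) = Add(Mul(4, Pow(Add(-5, Q), -1)), Mul(Rational(-1, 5), z)))
Pow(Function('l')(12, Function('O')(-1, 3)), 2) = Pow(Mul(Pow(Add(-5, Add(2, Mul(-1, -1), Mul(-2, 3), Mul(-1, 3))), -1), Add(4, 12, Mul(Rational(-1, 5), Add(2, Mul(-1, -1), Mul(-2, 3), Mul(-1, 3)), 12))), 2) = Pow(Mul(Pow(Add(-5, Add(2, 1, -6, -3)), -1), Add(4, 12, Mul(Rational(-1, 5), Add(2, 1, -6, -3), 12))), 2) = Pow(Mul(Pow(Add(-5, -6), -1), Add(4, 12, Mul(Rational(-1, 5), -6, 12))), 2) = Pow(Mul(Pow(-11, -1), Add(4, 12, Rational(72, 5))), 2) = Pow(Mul(Rational(-1, 11), Rational(152, 5)), 2) = Pow(Rational(-152, 55), 2) = Rational(23104, 3025)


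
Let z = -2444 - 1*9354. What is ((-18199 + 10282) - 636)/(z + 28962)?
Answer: -8553/17164 ≈ -0.49831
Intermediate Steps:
z = -11798 (z = -2444 - 9354 = -11798)
((-18199 + 10282) - 636)/(z + 28962) = ((-18199 + 10282) - 636)/(-11798 + 28962) = (-7917 - 636)/17164 = -8553*1/17164 = -8553/17164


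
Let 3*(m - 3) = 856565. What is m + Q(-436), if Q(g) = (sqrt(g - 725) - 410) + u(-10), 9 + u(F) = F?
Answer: 855287/3 + 3*I*sqrt(129) ≈ 2.851e+5 + 34.073*I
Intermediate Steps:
u(F) = -9 + F
m = 856574/3 (m = 3 + (1/3)*856565 = 3 + 856565/3 = 856574/3 ≈ 2.8552e+5)
Q(g) = -429 + sqrt(-725 + g) (Q(g) = (sqrt(g - 725) - 410) + (-9 - 10) = (sqrt(-725 + g) - 410) - 19 = (-410 + sqrt(-725 + g)) - 19 = -429 + sqrt(-725 + g))
m + Q(-436) = 856574/3 + (-429 + sqrt(-725 - 436)) = 856574/3 + (-429 + sqrt(-1161)) = 856574/3 + (-429 + 3*I*sqrt(129)) = 855287/3 + 3*I*sqrt(129)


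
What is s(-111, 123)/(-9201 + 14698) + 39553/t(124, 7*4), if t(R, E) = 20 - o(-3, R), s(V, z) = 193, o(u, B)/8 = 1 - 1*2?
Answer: 217428245/153916 ≈ 1412.6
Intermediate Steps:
o(u, B) = -8 (o(u, B) = 8*(1 - 1*2) = 8*(1 - 2) = 8*(-1) = -8)
t(R, E) = 28 (t(R, E) = 20 - 1*(-8) = 20 + 8 = 28)
s(-111, 123)/(-9201 + 14698) + 39553/t(124, 7*4) = 193/(-9201 + 14698) + 39553/28 = 193/5497 + 39553*(1/28) = 193*(1/5497) + 39553/28 = 193/5497 + 39553/28 = 217428245/153916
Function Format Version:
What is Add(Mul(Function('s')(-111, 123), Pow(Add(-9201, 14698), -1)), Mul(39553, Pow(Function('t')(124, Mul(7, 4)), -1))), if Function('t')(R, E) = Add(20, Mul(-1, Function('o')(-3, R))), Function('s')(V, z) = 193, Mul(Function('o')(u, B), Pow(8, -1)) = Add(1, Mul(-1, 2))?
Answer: Rational(217428245, 153916) ≈ 1412.6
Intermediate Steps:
Function('o')(u, B) = -8 (Function('o')(u, B) = Mul(8, Add(1, Mul(-1, 2))) = Mul(8, Add(1, -2)) = Mul(8, -1) = -8)
Function('t')(R, E) = 28 (Function('t')(R, E) = Add(20, Mul(-1, -8)) = Add(20, 8) = 28)
Add(Mul(Function('s')(-111, 123), Pow(Add(-9201, 14698), -1)), Mul(39553, Pow(Function('t')(124, Mul(7, 4)), -1))) = Add(Mul(193, Pow(Add(-9201, 14698), -1)), Mul(39553, Pow(28, -1))) = Add(Mul(193, Pow(5497, -1)), Mul(39553, Rational(1, 28))) = Add(Mul(193, Rational(1, 5497)), Rational(39553, 28)) = Add(Rational(193, 5497), Rational(39553, 28)) = Rational(217428245, 153916)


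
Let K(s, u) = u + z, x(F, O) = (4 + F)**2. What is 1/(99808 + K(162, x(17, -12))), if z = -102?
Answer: 1/100147 ≈ 9.9853e-6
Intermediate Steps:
K(s, u) = -102 + u (K(s, u) = u - 102 = -102 + u)
1/(99808 + K(162, x(17, -12))) = 1/(99808 + (-102 + (4 + 17)**2)) = 1/(99808 + (-102 + 21**2)) = 1/(99808 + (-102 + 441)) = 1/(99808 + 339) = 1/100147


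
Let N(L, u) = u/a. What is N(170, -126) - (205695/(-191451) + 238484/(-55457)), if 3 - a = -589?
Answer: 5407472559121/1047573413224 ≈ 5.1619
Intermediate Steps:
a = 592 (a = 3 - 1*(-589) = 3 + 589 = 592)
N(L, u) = u/592
N(170, -126) - (205695/(-191451) + 238484/(-55457)) = (1/592)*(-126) - (205695/(-191451) + 238484/(-55457)) = -63/296 - (205695*(-1/191451) + 238484*(-1/55457)) = -63/296 - (-68565/63817 - 238484/55457) = -63/296 - 1*(-19021742633/3539099369) = -63/296 + 19021742633/3539099369 = 5407472559121/1047573413224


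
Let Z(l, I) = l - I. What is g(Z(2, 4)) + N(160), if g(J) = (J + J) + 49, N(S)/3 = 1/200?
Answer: 9003/200 ≈ 45.015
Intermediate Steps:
N(S) = 3/200
g(J) = 49 + 2*J (g(J) = 2*J + 49 = 49 + 2*J)
g(Z(2, 4)) + N(160) = (49 + 2*(2 - 1*4)) + 3/200 = (49 + 2*(2 - 4)) + 3/200 = (49 + 2*(-2)) + 3/200 = (49 - 4) + 3/200 = 45 + 3/200 = 9003/200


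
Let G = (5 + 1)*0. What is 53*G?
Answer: 0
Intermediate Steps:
G = 0 (G = 6*0 = 0)
53*G = 53*0 = 0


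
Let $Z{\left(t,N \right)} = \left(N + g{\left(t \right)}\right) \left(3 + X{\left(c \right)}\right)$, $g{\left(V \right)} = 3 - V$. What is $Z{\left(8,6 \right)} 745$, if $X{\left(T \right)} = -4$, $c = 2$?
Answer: $-745$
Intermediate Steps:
$Z{\left(t,N \right)} = -3 + t - N$ ($Z{\left(t,N \right)} = \left(N - \left(-3 + t\right)\right) \left(3 - 4\right) = \left(3 + N - t\right) \left(-1\right) = -3 + t - N$)
$Z{\left(8,6 \right)} 745 = \left(-3 + 8 - 6\right) 745 = \left(-1\right) 745 = -745$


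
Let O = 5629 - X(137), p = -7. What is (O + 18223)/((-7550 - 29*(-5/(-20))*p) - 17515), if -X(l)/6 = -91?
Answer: -93224/100057 ≈ -0.93171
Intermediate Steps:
X(l) = 546 (X(l) = -6*(-91) = 546)
O = 5083 (O = 5629 - 1*546 = 5629 - 546 = 5083)
(O + 18223)/((-7550 - 29*(-5/(-20))*p) - 17515) = (5083 + 18223)/((-7550 - 29*(-5/(-20))*(-7)) - 17515) = 23306/((-7550 - 29*(-5*(-1/20))*(-7)) - 17515) = 23306/((-7550 - 29*(1/4)*(-7)) - 17515) = 23306/((-7550 - 29*(-7)/4) - 17515) = 23306/((-7550 - 1*(-203/4)) - 17515) = 23306/((-7550 + 203/4) - 17515) = 23306/(-29997/4 - 17515) = 23306/(-100057/4) = 23306*(-4/100057) = -93224/100057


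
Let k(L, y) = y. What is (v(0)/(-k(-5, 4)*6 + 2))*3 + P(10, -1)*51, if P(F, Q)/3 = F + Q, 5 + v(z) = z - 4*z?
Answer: 30309/22 ≈ 1377.7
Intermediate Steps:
v(z) = -5 - 3*z (v(z) = -5 + (z - 4*z) = -5 - 3*z)
P(F, Q) = 3*F + 3*Q (P(F, Q) = 3*(F + Q) = 3*F + 3*Q)
(v(0)/(-k(-5, 4)*6 + 2))*3 + P(10, -1)*51 = ((-5 - 3*0)/(-1*4*6 + 2))*3 + (3*10 + 3*(-1))*51 = ((-5 + 0)/(-4*6 + 2))*3 + (30 - 3)*51 = -5/(-24 + 2)*3 + 27*51 = -5/(-22)*3 + 1377 = -5*(-1/22)*3 + 1377 = (5/22)*3 + 1377 = 15/22 + 1377 = 30309/22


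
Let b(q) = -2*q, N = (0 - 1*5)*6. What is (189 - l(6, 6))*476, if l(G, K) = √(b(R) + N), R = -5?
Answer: 89964 - 952*I*√5 ≈ 89964.0 - 2128.7*I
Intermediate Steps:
N = -30 (N = (0 - 5)*6 = -5*6 = -30)
l(G, K) = 2*I*√5 (l(G, K) = √(-2*(-5) - 30) = √(10 - 30) = √(-20) = 2*I*√5)
(189 - l(6, 6))*476 = (189 - 2*I*√5)*476 = 89964 - 952*I*√5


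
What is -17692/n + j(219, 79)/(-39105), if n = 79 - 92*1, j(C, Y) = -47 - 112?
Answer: 230615909/169455 ≈ 1360.9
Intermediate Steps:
j(C, Y) = -159
n = -13 (n = 79 - 92 = -13)
-17692/n + j(219, 79)/(-39105) = -17692/(-13) - 159/(-39105) = -17692*(-1/13) - 159*(-1/39105) = 17692/13 + 53/13035 = 230615909/169455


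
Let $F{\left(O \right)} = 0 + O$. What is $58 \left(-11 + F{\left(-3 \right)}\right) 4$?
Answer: $-3248$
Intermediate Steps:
$F{\left(O \right)} = O$
$58 \left(-11 + F{\left(-3 \right)}\right) 4 = 58 \left(-11 - 3\right) 4 = 58 \left(\left(-14\right) 4\right) = 58 \left(-56\right) = -3248$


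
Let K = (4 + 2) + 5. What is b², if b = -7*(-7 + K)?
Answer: 784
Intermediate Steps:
K = 11 (K = 6 + 5 = 11)
b = -28 (b = -7*(-7 + 11) = -7*4 = -28)
b² = (-28)² = 784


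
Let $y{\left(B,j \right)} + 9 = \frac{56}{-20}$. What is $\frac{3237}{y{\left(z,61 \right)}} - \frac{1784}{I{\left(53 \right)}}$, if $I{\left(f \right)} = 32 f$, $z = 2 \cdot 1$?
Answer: $- \frac{3444377}{12508} \approx -275.37$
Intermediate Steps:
$z = 2$
$y{\left(B,j \right)} = - \frac{59}{5}$ ($y{\left(B,j \right)} = -9 + \frac{56}{-20} = -9 + 56 \left(- \frac{1}{20}\right) = -9 - \frac{14}{5} = - \frac{59}{5}$)
$\frac{3237}{y{\left(z,61 \right)}} - \frac{1784}{I{\left(53 \right)}} = \frac{3237}{- \frac{59}{5}} - \frac{1784}{32 \cdot 53} = 3237 \left(- \frac{5}{59}\right) - \frac{1784}{1696} = - \frac{16185}{59} - \frac{223}{212} = - \frac{3444377}{12508}$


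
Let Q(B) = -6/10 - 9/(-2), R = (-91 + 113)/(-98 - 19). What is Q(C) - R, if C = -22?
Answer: 4783/1170 ≈ 4.0880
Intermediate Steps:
R = -22/117 (R = 22/(-117) = 22*(-1/117) = -22/117 ≈ -0.18803)
Q(B) = 39/10 (Q(B) = -6*⅒ - 9*(-½) = -⅗ + 9/2 = 39/10)
Q(C) - R = 39/10 - 1*(-22/117) = 39/10 + 22/117 = 4783/1170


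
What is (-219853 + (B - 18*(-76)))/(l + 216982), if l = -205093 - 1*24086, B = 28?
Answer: 218457/12197 ≈ 17.911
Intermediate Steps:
l = -229179 (l = -205093 - 24086 = -229179)
(-219853 + (B - 18*(-76)))/(l + 216982) = (-219853 + (28 - 18*(-76)))/(-229179 + 216982) = (-219853 + (28 + 1368))/(-12197) = (-219853 + 1396)*(-1/12197) = -218457*(-1/12197) = 218457/12197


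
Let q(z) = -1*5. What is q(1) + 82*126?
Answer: 10327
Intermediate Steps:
q(z) = -5
q(1) + 82*126 = -5 + 82*126 = -5 + 10332 = 10327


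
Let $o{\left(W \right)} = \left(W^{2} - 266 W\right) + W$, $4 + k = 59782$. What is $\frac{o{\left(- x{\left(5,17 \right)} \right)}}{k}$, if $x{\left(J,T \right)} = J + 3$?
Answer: $\frac{364}{9963} \approx 0.036535$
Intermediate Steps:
$k = 59778$ ($k = -4 + 59782 = 59778$)
$x{\left(J,T \right)} = 3 + J$
$o{\left(W \right)} = W^{2} - 265 W$
$\frac{o{\left(- x{\left(5,17 \right)} \right)}}{k} = \frac{- (3 + 5) \left(-265 - \left(3 + 5\right)\right)}{59778} = \left(-1\right) 8 \left(-265 - 8\right) \frac{1}{59778} = - 8 \left(-265 - 8\right) \frac{1}{59778} = \left(-8\right) \left(-273\right) \frac{1}{59778} = 2184 \cdot \frac{1}{59778} = \frac{364}{9963}$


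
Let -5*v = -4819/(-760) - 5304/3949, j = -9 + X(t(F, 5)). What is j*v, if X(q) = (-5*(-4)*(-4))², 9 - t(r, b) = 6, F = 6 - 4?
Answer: -8714529971/1364200 ≈ -6388.0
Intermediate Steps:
F = 2
t(r, b) = 3 (t(r, b) = 9 - 1*6 = 9 - 6 = 3)
X(q) = 6400 (X(q) = (20*(-4))² = (-80)² = 6400)
j = 6391 (j = -9 + 6400 = 6391)
v = -14999191/15006200 (v = -(-4819/(-760) - 5304/3949)/5 = -(-4819*(-1/760) - 5304*1/3949)/5 = -(4819/760 - 5304/3949)/5 = -⅕*14999191/3001240 = -14999191/15006200 ≈ -0.99953)
j*v = 6391*(-14999191/15006200) = -8714529971/1364200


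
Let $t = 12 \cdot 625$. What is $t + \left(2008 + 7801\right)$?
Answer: $17309$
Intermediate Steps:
$t = 7500$
$t + \left(2008 + 7801\right) = 7500 + \left(2008 + 7801\right) = 7500 + 9809 = 17309$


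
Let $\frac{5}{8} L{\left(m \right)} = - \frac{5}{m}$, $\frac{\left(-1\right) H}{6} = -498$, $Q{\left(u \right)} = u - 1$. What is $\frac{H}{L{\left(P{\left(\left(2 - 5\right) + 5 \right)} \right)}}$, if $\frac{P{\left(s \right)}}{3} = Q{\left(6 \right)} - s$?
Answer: $- \frac{6723}{2} \approx -3361.5$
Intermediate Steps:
$Q{\left(u \right)} = -1 + u$
$P{\left(s \right)} = 15 - 3 s$ ($P{\left(s \right)} = 3 \left(\left(-1 + 6\right) - s\right) = 3 \left(5 - s\right) = 15 - 3 s$)
$H = 2988$ ($H = \left(-6\right) \left(-498\right) = 2988$)
$L{\left(m \right)} = - \frac{8}{m}$ ($L{\left(m \right)} = \frac{8 \left(- \frac{5}{m}\right)}{5} = - \frac{8}{m}$)
$\frac{H}{L{\left(P{\left(\left(2 - 5\right) + 5 \right)} \right)}} = \frac{2988}{\left(-8\right) \frac{1}{15 - 3 \left(\left(2 - 5\right) + 5\right)}} = \frac{2988}{\left(-8\right) \frac{1}{15 - 3 \left(-3 + 5\right)}} = \frac{2988}{\left(-8\right) \frac{1}{15 - 6}} = \frac{2988}{\left(-8\right) \frac{1}{9}} = \frac{2988}{- \frac{8}{9}} = 2988 \left(- \frac{9}{8}\right) = - \frac{6723}{2}$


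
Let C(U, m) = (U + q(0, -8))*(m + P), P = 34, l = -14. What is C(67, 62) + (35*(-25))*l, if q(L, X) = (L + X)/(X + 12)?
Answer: 18490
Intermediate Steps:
q(L, X) = (L + X)/(12 + X)
C(U, m) = (-2 + U)*(34 + m) (C(U, m) = (U + (0 - 8)/(12 - 8))*(m + 34) = (U - 8/4)*(34 + m) = (U + (¼)*(-8))*(34 + m) = (U - 2)*(34 + m) = (-2 + U)*(34 + m))
C(67, 62) + (35*(-25))*l = (-68 - 2*62 + 34*67 + 67*62) + (35*(-25))*(-14) = (-68 - 124 + 2278 + 4154) - 875*(-14) = 6240 + 12250 = 18490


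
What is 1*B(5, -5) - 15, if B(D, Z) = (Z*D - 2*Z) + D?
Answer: -25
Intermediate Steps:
B(D, Z) = D - 2*Z + D*Z (B(D, Z) = (D*Z - 2*Z) + D = (-2*Z + D*Z) + D = D - 2*Z + D*Z)
1*B(5, -5) - 15 = 1*(5 - 2*(-5) + 5*(-5)) - 15 = 1*(5 + 10 - 25) - 15 = 1*(-10) - 15 = -10 - 15 = -25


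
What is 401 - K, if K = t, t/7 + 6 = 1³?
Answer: 436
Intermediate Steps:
t = -35 (t = -42 + 7*1³ = -42 + 7*1 = -42 + 7 = -35)
K = -35
401 - K = 401 - 1*(-35) = 401 + 35 = 436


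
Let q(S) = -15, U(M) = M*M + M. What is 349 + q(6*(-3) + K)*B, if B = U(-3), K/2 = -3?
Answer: 259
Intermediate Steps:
K = -6 (K = 2*(-3) = -6)
U(M) = M + M**2 (U(M) = M**2 + M = M + M**2)
B = 6 (B = -3*(1 - 3) = -3*(-2) = 6)
349 + q(6*(-3) + K)*B = 349 - 15*6 = 349 - 90 = 259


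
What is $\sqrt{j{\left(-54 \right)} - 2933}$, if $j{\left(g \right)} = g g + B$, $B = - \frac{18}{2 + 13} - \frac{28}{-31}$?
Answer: $\frac{i \sqrt{415555}}{155} \approx 4.1589 i$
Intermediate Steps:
$B = - \frac{46}{155}$ ($B = - \frac{18}{15} - - \frac{28}{31} = \left(-18\right) \frac{1}{15} + \frac{28}{31} = - \frac{6}{5} + \frac{28}{31} = - \frac{46}{155} \approx -0.29677$)
$j{\left(g \right)} = - \frac{46}{155} + g^{2}$ ($j{\left(g \right)} = g g - \frac{46}{155} = g^{2} - \frac{46}{155} = - \frac{46}{155} + g^{2}$)
$\sqrt{j{\left(-54 \right)} - 2933} = \sqrt{\left(- \frac{46}{155} + \left(-54\right)^{2}\right) - 2933} = \sqrt{\left(- \frac{46}{155} + 2916\right) - 2933} = \sqrt{\frac{451934}{155} - 2933} = \sqrt{- \frac{2681}{155}} = \frac{i \sqrt{415555}}{155}$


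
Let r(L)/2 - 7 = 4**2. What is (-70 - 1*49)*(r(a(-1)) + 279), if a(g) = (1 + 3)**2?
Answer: -38675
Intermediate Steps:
a(g) = 16 (a(g) = 4**2 = 16)
r(L) = 46 (r(L) = 14 + 2*4**2 = 14 + 2*16 = 14 + 32 = 46)
(-70 - 1*49)*(r(a(-1)) + 279) = (-70 - 1*49)*(46 + 279) = (-70 - 49)*325 = -119*325 = -38675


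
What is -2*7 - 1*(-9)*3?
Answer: 13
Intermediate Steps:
-2*7 - 1*(-9)*3 = -14 + 9*3 = -14 + 27 = 13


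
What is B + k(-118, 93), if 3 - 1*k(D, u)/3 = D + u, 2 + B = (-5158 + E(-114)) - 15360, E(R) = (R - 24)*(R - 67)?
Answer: 4542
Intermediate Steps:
E(R) = (-67 + R)*(-24 + R) (E(R) = (-24 + R)*(-67 + R) = (-67 + R)*(-24 + R))
B = 4458 (B = -2 + ((-5158 + (1608 + (-114)² - 91*(-114))) - 15360) = -2 + ((-5158 + (1608 + 12996 + 10374)) - 15360) = -2 + ((-5158 + 24978) - 15360) = -2 + (19820 - 15360) = -2 + 4460 = 4458)
k(D, u) = 9 - 3*D - 3*u (k(D, u) = 9 - 3*(D + u) = 9 + (-3*D - 3*u) = 9 - 3*D - 3*u)
B + k(-118, 93) = 4458 + (9 - 3*(-118) - 3*93) = 4458 + (9 + 354 - 279) = 4458 + 84 = 4542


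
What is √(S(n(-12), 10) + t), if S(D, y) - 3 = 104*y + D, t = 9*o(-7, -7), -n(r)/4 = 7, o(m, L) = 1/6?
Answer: √4066/2 ≈ 31.883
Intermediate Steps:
o(m, L) = ⅙
n(r) = -28 (n(r) = -4*7 = -28)
t = 3/2 (t = 9*(⅙) = 3/2 ≈ 1.5000)
S(D, y) = 3 + D + 104*y (S(D, y) = 3 + (104*y + D) = 3 + (D + 104*y) = 3 + D + 104*y)
√(S(n(-12), 10) + t) = √((3 - 28 + 104*10) + 3/2) = √((3 - 28 + 1040) + 3/2) = √(1015 + 3/2) = √(2033/2) = √4066/2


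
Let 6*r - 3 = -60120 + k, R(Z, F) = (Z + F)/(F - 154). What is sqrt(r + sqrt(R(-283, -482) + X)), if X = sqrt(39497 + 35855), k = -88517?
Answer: sqrt(-2505077436 + 954*sqrt(53)*sqrt(255 + 424*sqrt(18838)))/318 ≈ 157.34*I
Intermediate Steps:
X = 2*sqrt(18838) (X = sqrt(75352) = 2*sqrt(18838) ≈ 274.50)
R(Z, F) = (F + Z)/(-154 + F)
r = -74317/3 (r = 1/2 + (-60120 - 88517)/6 = 1/2 + (1/6)*(-148637) = 1/2 - 148637/6 = -74317/3 ≈ -24772.)
sqrt(r + sqrt(R(-283, -482) + X)) = sqrt(-74317/3 + sqrt((-482 - 283)/(-154 - 482) + 2*sqrt(18838))) = sqrt(-74317/3 + sqrt(-765/(-636) + 2*sqrt(18838))) = sqrt(-74317/3 + sqrt(-1/636*(-765) + 2*sqrt(18838))) = sqrt(-74317/3 + sqrt(255/212 + 2*sqrt(18838)))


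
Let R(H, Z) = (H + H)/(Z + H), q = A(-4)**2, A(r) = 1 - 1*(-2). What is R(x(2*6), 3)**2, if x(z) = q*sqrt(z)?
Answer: 47088/11449 - 5184*sqrt(3)/11449 ≈ 3.3286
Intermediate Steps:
A(r) = 3 (A(r) = 1 + 2 = 3)
q = 9 (q = 3**2 = 9)
x(z) = 9*sqrt(z)
R(H, Z) = 2*H/(H + Z) (R(H, Z) = (2*H)/(H + Z) = 2*H/(H + Z))
R(x(2*6), 3)**2 = (2*(9*sqrt(2*6))/(9*sqrt(2*6) + 3))**2 = (2*(9*sqrt(12))/(9*sqrt(12) + 3))**2 = (2*(9*(2*sqrt(3)))/(9*(2*sqrt(3)) + 3))**2 = (2*(18*sqrt(3))/(18*sqrt(3) + 3))**2 = (2*(18*sqrt(3))/(3 + 18*sqrt(3)))**2 = (36*sqrt(3)/(3 + 18*sqrt(3)))**2 = 3888/(3 + 18*sqrt(3))**2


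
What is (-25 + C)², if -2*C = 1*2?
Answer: 676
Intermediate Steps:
C = -1 (C = -2/2 = -½*2 = -1)
(-25 + C)² = (-25 - 1)² = (-26)² = 676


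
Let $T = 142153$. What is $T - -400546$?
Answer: $542699$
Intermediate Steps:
$T - -400546 = 142153 - -400546 = 142153 + 400546 = 542699$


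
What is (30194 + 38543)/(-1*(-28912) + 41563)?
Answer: 68737/70475 ≈ 0.97534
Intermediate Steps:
(30194 + 38543)/(-1*(-28912) + 41563) = 68737/(28912 + 41563) = 68737/70475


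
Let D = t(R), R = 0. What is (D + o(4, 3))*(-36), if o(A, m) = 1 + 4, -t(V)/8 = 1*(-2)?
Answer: -756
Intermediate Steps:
t(V) = 16 (t(V) = -8*(-2) = 16)
D = 16
o(A, m) = 5
(D + o(4, 3))*(-36) = (16 + 5)*(-36) = 21*(-36) = -756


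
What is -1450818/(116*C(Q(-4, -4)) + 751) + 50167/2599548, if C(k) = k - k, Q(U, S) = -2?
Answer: -3771433354847/1952260548 ≈ -1931.8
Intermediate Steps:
C(k) = 0
-1450818/(116*C(Q(-4, -4)) + 751) + 50167/2599548 = -1450818/(116*0 + 751) + 50167/2599548 = -1450818/(0 + 751) + 50167*(1/2599548) = -1450818/751 + 50167/2599548 = -3771433354847/1952260548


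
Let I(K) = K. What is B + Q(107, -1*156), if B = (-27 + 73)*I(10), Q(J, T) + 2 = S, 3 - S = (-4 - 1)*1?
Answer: 466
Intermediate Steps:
S = 8 (S = 3 - (-4 - 1) = 3 - (-5) = 3 - 1*(-5) = 3 + 5 = 8)
Q(J, T) = 6 (Q(J, T) = -2 + 8 = 6)
B = 460 (B = (-27 + 73)*10 = 46*10 = 460)
B + Q(107, -1*156) = 460 + 6 = 466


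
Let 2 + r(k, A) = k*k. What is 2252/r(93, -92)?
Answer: 2252/8647 ≈ 0.26044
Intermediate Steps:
r(k, A) = -2 + k**2 (r(k, A) = -2 + k*k = -2 + k**2)
2252/r(93, -92) = 2252/(-2 + 93**2) = 2252/(-2 + 8649) = 2252/8647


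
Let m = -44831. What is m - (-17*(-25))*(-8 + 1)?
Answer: -41856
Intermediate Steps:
m - (-17*(-25))*(-8 + 1) = -44831 - (-17*(-25))*(-8 + 1) = -44831 - 425*(-7) = -44831 - 1*(-2975) = -44831 + 2975 = -41856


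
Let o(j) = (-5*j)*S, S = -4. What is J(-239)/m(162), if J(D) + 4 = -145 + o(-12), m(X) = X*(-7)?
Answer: 389/1134 ≈ 0.34303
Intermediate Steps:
o(j) = 20*j (o(j) = -5*j*(-4) = 20*j)
m(X) = -7*X
J(D) = -389 (J(D) = -4 + (-145 + 20*(-12)) = -4 + (-145 - 240) = -4 - 385 = -389)
J(-239)/m(162) = -389/((-7*162)) = -389/(-1134) = -389*(-1/1134) = 389/1134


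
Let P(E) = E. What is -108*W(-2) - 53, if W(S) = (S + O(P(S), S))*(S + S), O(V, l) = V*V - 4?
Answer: -917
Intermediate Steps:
O(V, l) = -4 + V² (O(V, l) = V² - 4 = -4 + V²)
W(S) = 2*S*(-4 + S + S²) (W(S) = (S + (-4 + S²))*(S + S) = (-4 + S + S²)*(2*S) = 2*S*(-4 + S + S²))
-108*W(-2) - 53 = -216*(-2)*(-4 - 2 + (-2)²) - 53 = -216*(-2)*(-4 - 2 + 4) - 53 = -216*(-2)*(-2) - 53 = -108*8 - 53 = -864 - 53 = -917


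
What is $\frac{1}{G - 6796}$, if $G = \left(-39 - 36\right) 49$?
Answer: $- \frac{1}{10471} \approx -9.5502 \cdot 10^{-5}$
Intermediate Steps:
$G = -3675$ ($G = \left(-75\right) 49 = -3675$)
$\frac{1}{G - 6796} = \frac{1}{-3675 - 6796} = \frac{1}{-10471} = - \frac{1}{10471}$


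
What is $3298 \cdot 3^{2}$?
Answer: $29682$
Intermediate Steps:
$3298 \cdot 3^{2} = 3298 \cdot 9 = 29682$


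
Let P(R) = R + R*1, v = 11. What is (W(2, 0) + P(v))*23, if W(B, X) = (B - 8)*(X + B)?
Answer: 230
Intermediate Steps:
W(B, X) = (-8 + B)*(B + X)
P(R) = 2*R (P(R) = R + R = 2*R)
(W(2, 0) + P(v))*23 = ((2² - 8*2 - 8*0 + 2*0) + 2*11)*23 = ((4 - 16 + 0 + 0) + 22)*23 = (-12 + 22)*23 = 10*23 = 230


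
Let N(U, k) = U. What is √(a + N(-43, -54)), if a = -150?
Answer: I*√193 ≈ 13.892*I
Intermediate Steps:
√(a + N(-43, -54)) = √(-150 - 43) = √(-193) = I*√193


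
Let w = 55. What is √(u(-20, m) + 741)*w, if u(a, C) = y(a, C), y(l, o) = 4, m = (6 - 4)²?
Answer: 55*√745 ≈ 1501.2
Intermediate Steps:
m = 4 (m = 2² = 4)
u(a, C) = 4
√(u(-20, m) + 741)*w = √(4 + 741)*55 = √745*55 = 55*√745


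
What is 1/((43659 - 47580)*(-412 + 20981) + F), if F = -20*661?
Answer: -1/80664269 ≈ -1.2397e-8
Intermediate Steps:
F = -13220
1/((43659 - 47580)*(-412 + 20981) + F) = 1/((43659 - 47580)*(-412 + 20981) - 13220) = 1/(-3921*20569 - 13220) = 1/(-80651049 - 13220) = 1/(-80664269) = -1/80664269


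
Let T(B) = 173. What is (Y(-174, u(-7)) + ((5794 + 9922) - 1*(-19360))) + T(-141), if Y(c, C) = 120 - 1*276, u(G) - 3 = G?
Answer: 35093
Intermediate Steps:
u(G) = 3 + G
Y(c, C) = -156 (Y(c, C) = 120 - 276 = -156)
(Y(-174, u(-7)) + ((5794 + 9922) - 1*(-19360))) + T(-141) = (-156 + ((5794 + 9922) - 1*(-19360))) + 173 = (-156 + (15716 + 19360)) + 173 = (-156 + 35076) + 173 = 34920 + 173 = 35093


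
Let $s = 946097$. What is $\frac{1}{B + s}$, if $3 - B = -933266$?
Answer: $\frac{1}{1879366} \approx 5.3209 \cdot 10^{-7}$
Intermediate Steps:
$B = 933269$ ($B = 3 - -933266 = 3 + 933266 = 933269$)
$\frac{1}{B + s} = \frac{1}{933269 + 946097} = \frac{1}{1879366}$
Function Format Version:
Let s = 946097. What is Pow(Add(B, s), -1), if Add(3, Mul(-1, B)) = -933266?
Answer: Rational(1, 1879366) ≈ 5.3209e-7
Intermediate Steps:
B = 933269 (B = Add(3, Mul(-1, -933266)) = Add(3, 933266) = 933269)
Pow(Add(B, s), -1) = Pow(Add(933269, 946097), -1) = Pow(1879366, -1) = Rational(1, 1879366)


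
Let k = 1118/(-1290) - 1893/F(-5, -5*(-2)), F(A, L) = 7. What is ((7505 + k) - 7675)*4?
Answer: -185344/105 ≈ -1765.2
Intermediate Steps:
k = -28486/105 (k = 1118/(-1290) - 1893/7 = 1118*(-1/1290) - 1893*⅐ = -13/15 - 1893/7 = -28486/105 ≈ -271.30)
((7505 + k) - 7675)*4 = ((7505 - 28486/105) - 7675)*4 = (759539/105 - 7675)*4 = -46336/105*4 = -185344/105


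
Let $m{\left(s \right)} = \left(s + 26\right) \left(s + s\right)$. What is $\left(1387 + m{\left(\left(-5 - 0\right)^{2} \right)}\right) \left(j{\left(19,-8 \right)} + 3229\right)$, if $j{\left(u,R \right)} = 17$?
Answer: $12779502$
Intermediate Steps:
$m{\left(s \right)} = 2 s \left(26 + s\right)$ ($m{\left(s \right)} = \left(26 + s\right) 2 s = 2 s \left(26 + s\right)$)
$\left(1387 + m{\left(\left(-5 - 0\right)^{2} \right)}\right) \left(j{\left(19,-8 \right)} + 3229\right) = \left(1387 + 2 \left(-5 - 0\right)^{2} \left(26 + \left(-5 - 0\right)^{2}\right)\right) \left(17 + 3229\right) = \left(1387 + 2 \left(-5 + 0\right)^{2} \left(26 + \left(-5 + 0\right)^{2}\right)\right) 3246 = \left(1387 + 2 \left(-5\right)^{2} \left(26 + \left(-5\right)^{2}\right)\right) 3246 = \left(1387 + 2 \cdot 25 \left(26 + 25\right)\right) 3246 = \left(1387 + 2 \cdot 25 \cdot 51\right) 3246 = \left(1387 + 2550\right) 3246 = 3937 \cdot 3246 = 12779502$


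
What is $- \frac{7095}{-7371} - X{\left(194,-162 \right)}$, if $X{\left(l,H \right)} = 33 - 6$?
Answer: $- \frac{63974}{2457} \approx -26.037$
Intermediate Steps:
$X{\left(l,H \right)} = 27$ ($X{\left(l,H \right)} = 33 - 6 = 27$)
$- \frac{7095}{-7371} - X{\left(194,-162 \right)} = - \frac{7095}{-7371} - 27 = \left(-7095\right) \left(- \frac{1}{7371}\right) - 27 = \frac{2365}{2457} - 27 = - \frac{63974}{2457}$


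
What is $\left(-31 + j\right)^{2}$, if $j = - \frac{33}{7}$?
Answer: $\frac{62500}{49} \approx 1275.5$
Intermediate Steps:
$j = - \frac{33}{7}$ ($j = \left(-33\right) \frac{1}{7} = - \frac{33}{7} \approx -4.7143$)
$\left(-31 + j\right)^{2} = \left(-31 - \frac{33}{7}\right)^{2} = \left(- \frac{250}{7}\right)^{2} = \frac{62500}{49}$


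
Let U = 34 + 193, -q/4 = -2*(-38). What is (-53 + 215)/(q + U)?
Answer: -162/77 ≈ -2.1039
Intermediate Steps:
q = -304 (q = -(-8)*(-38) = -4*76 = -304)
U = 227
(-53 + 215)/(q + U) = (-53 + 215)/(-304 + 227) = 162/(-77) = 162*(-1/77) = -162/77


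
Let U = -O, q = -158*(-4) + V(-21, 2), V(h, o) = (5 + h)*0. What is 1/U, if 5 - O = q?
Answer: 1/627 ≈ 0.0015949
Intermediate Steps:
V(h, o) = 0
q = 632 (q = -158*(-4) + 0 = 632 + 0 = 632)
O = -627 (O = 5 - 1*632 = 5 - 632 = -627)
U = 627 (U = -1*(-627) = 627)
1/U = 1/627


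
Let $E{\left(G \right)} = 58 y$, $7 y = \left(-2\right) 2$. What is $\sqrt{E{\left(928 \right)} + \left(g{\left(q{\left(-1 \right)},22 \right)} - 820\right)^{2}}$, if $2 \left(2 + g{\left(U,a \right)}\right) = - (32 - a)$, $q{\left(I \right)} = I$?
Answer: $\frac{3 \sqrt{3723433}}{7} \approx 826.98$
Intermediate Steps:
$y = - \frac{4}{7}$ ($y = \frac{\left(-2\right) 2}{7} = \frac{1}{7} \left(-4\right) = - \frac{4}{7} \approx -0.57143$)
$g{\left(U,a \right)} = -18 + \frac{a}{2}$ ($g{\left(U,a \right)} = -2 + \frac{\left(-1\right) \left(32 - a\right)}{2} = -2 + \frac{-32 + a}{2} = -2 + \left(-16 + \frac{a}{2}\right) = -18 + \frac{a}{2}$)
$E{\left(G \right)} = - \frac{232}{7}$ ($E{\left(G \right)} = 58 \left(- \frac{4}{7}\right) = - \frac{232}{7}$)
$\sqrt{E{\left(928 \right)} + \left(g{\left(q{\left(-1 \right)},22 \right)} - 820\right)^{2}} = \sqrt{- \frac{232}{7} + \left(\left(-18 + \frac{1}{2} \cdot 22\right) - 820\right)^{2}} = \sqrt{- \frac{232}{7} + \left(\left(-18 + 11\right) - 820\right)^{2}} = \sqrt{- \frac{232}{7} + \left(-7 - 820\right)^{2}} = \sqrt{- \frac{232}{7} + \left(-827\right)^{2}} = \sqrt{- \frac{232}{7} + 683929} = \sqrt{\frac{4787271}{7}} = \frac{3 \sqrt{3723433}}{7}$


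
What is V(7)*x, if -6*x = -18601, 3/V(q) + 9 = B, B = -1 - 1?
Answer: -1691/2 ≈ -845.50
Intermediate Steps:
B = -2
V(q) = -3/11 (V(q) = 3/(-9 - 2) = 3/(-11) = 3*(-1/11) = -3/11)
x = 18601/6 (x = -1/6*(-18601) = 18601/6 ≈ 3100.2)
V(7)*x = -3/11*18601/6 = -1691/2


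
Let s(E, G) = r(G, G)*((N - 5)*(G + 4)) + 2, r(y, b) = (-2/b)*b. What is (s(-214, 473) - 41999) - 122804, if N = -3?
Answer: -157169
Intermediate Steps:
r(y, b) = -2
s(E, G) = 66 + 16*G (s(E, G) = -2*(-3 - 5)*(G + 4) + 2 = -(-16)*(4 + G) + 2 = -2*(-32 - 8*G) + 2 = (64 + 16*G) + 2 = 66 + 16*G)
(s(-214, 473) - 41999) - 122804 = ((66 + 16*473) - 41999) - 122804 = ((66 + 7568) - 41999) - 122804 = (7634 - 41999) - 122804 = -34365 - 122804 = -157169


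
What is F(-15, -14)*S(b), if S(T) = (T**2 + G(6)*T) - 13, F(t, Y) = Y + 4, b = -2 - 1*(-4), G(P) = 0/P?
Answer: 90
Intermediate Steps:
G(P) = 0
b = 2 (b = -2 + 4 = 2)
F(t, Y) = 4 + Y
S(T) = -13 + T**2 (S(T) = (T**2 + 0*T) - 13 = (T**2 + 0) - 13 = T**2 - 13 = -13 + T**2)
F(-15, -14)*S(b) = (4 - 14)*(-13 + 2**2) = -10*(-13 + 4) = -10*(-9) = 90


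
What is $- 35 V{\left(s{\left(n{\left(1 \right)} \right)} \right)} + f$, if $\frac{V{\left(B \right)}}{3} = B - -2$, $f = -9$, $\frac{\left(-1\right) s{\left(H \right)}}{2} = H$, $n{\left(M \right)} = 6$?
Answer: $1041$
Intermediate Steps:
$s{\left(H \right)} = - 2 H$
$V{\left(B \right)} = 6 + 3 B$ ($V{\left(B \right)} = 3 \left(B - -2\right) = 3 \left(B + 2\right) = 3 \left(2 + B\right) = 6 + 3 B$)
$- 35 V{\left(s{\left(n{\left(1 \right)} \right)} \right)} + f = - 35 \left(6 + 3 \left(\left(-2\right) 6\right)\right) - 9 = - 35 \left(6 + 3 \left(-12\right)\right) - 9 = - 35 \left(6 - 36\right) - 9 = \left(-35\right) \left(-30\right) - 9 = 1050 - 9 = 1041$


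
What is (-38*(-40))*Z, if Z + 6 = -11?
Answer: -25840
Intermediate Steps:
Z = -17 (Z = -6 - 11 = -17)
(-38*(-40))*Z = -38*(-40)*(-17) = 1520*(-17) = -25840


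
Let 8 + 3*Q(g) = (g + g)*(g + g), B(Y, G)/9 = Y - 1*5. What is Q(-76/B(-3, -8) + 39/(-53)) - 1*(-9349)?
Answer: 6379778656/682587 ≈ 9346.5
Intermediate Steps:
B(Y, G) = -45 + 9*Y (B(Y, G) = 9*(Y - 1*5) = 9*(Y - 5) = 9*(-5 + Y) = -45 + 9*Y)
Q(g) = -8/3 + 4*g²/3 (Q(g) = -8/3 + ((g + g)*(g + g))/3 = -8/3 + ((2*g)*(2*g))/3 = -8/3 + (4*g²)/3 = -8/3 + 4*g²/3)
Q(-76/B(-3, -8) + 39/(-53)) - 1*(-9349) = (-8/3 + 4*(-76/(-45 + 9*(-3)) + 39/(-53))²/3) - 1*(-9349) = (-8/3 + 4*(-76/(-45 - 27) + 39*(-1/53))²/3) + 9349 = (-8/3 + 4*(-76/(-72) - 39/53)²/3) + 9349 = (-8/3 + 4*(-76*(-1/72) - 39/53)²/3) + 9349 = (-8/3 + 4*(19/18 - 39/53)²/3) + 9349 = (-8/3 + 4*(305/954)²/3) + 9349 = (-8/3 + (4/3)*(93025/910116)) + 9349 = (-8/3 + 93025/682587) + 9349 = -1727207/682587 + 9349 = 6379778656/682587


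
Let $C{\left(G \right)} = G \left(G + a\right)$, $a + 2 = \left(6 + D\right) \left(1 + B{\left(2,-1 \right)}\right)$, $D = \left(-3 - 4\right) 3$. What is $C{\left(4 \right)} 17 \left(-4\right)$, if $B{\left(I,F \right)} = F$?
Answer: $-544$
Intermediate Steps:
$D = -21$ ($D = \left(-7\right) 3 = -21$)
$a = -2$ ($a = -2 + \left(6 - 21\right) \left(1 - 1\right) = -2 - 0 = -2 + 0 = -2$)
$C{\left(G \right)} = G \left(-2 + G\right)$ ($C{\left(G \right)} = G \left(G - 2\right) = G \left(-2 + G\right)$)
$C{\left(4 \right)} 17 \left(-4\right) = 4 \left(-2 + 4\right) 17 \left(-4\right) = 4 \cdot 2 \cdot 17 \left(-4\right) = 8 \cdot 17 \left(-4\right) = 136 \left(-4\right) = -544$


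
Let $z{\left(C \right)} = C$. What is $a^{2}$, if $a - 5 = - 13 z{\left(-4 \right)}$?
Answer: $3249$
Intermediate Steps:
$a = 57$ ($a = 5 - 13 \left(-4\right) = 5 - -52 = 5 + 52 = 57$)
$a^{2} = 57^{2} = 3249$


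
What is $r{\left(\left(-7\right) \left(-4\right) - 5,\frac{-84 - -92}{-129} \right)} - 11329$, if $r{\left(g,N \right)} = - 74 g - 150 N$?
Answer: $- \frac{559933}{43} \approx -13022.0$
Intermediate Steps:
$r{\left(g,N \right)} = - 150 N - 74 g$
$r{\left(\left(-7\right) \left(-4\right) - 5,\frac{-84 - -92}{-129} \right)} - 11329 = \left(- 150 \frac{-84 - -92}{-129} - 74 \left(\left(-7\right) \left(-4\right) - 5\right)\right) - 11329 = \left(- 150 \left(-84 + 92\right) \left(- \frac{1}{129}\right) - 74 \left(28 - 5\right)\right) - 11329 = \left(- 150 \cdot 8 \left(- \frac{1}{129}\right) - 1702\right) - 11329 = \left(\left(-150\right) \left(- \frac{8}{129}\right) - 1702\right) - 11329 = \left(\frac{400}{43} - 1702\right) - 11329 = - \frac{72786}{43} - 11329 = - \frac{559933}{43}$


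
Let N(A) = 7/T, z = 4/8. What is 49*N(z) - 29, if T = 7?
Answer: 20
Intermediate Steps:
z = ½ (z = 4*(⅛) = ½ ≈ 0.50000)
N(A) = 1 (N(A) = 7/7 = 7*(⅐) = 1)
49*N(z) - 29 = 49*1 - 29 = 49 - 29 = 20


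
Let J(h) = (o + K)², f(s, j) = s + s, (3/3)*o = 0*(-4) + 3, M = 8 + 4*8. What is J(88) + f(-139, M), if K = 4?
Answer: -229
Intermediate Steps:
M = 40 (M = 8 + 32 = 40)
o = 3 (o = 0*(-4) + 3 = 0 + 3 = 3)
f(s, j) = 2*s
J(h) = 49 (J(h) = (3 + 4)² = 7² = 49)
J(88) + f(-139, M) = 49 + 2*(-139) = 49 - 278 = -229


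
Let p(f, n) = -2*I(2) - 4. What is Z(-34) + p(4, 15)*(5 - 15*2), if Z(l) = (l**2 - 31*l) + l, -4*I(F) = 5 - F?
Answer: 4477/2 ≈ 2238.5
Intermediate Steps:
I(F) = -5/4 + F/4 (I(F) = -(5 - F)/4 = -5/4 + F/4)
Z(l) = l**2 - 30*l
p(f, n) = -5/2 (p(f, n) = -2*(-5/4 + (1/4)*2) - 4 = -2*(-5/4 + 1/2) - 4 = -2*(-3/4) - 4 = 3/2 - 4 = -5/2)
Z(-34) + p(4, 15)*(5 - 15*2) = -34*(-30 - 34) - 5*(5 - 15*2)/2 = -34*(-64) - 5*(5 - 30)/2 = 2176 - 5/2*(-25) = 2176 + 125/2 = 4477/2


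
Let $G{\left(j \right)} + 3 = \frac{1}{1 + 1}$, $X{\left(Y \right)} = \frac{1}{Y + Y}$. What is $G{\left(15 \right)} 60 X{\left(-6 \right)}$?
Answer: $\frac{25}{2} \approx 12.5$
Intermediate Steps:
$X{\left(Y \right)} = \frac{1}{2 Y}$
$G{\left(j \right)} = - \frac{5}{2}$ ($G{\left(j \right)} = -3 + \frac{1}{1 + 1} = -3 + \frac{1}{2} = - \frac{5}{2}$)
$G{\left(15 \right)} 60 X{\left(-6 \right)} = \left(- \frac{5}{2}\right) 60 \frac{1}{2 \left(-6\right)} = - 150 \cdot \frac{1}{2} \left(- \frac{1}{6}\right) = \left(-150\right) \left(- \frac{1}{12}\right) = \frac{25}{2}$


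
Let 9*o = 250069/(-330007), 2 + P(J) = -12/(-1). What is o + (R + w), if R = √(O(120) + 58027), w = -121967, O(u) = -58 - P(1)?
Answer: -362249923990/2970063 + 11*√479 ≈ -1.2173e+5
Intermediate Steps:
P(J) = 10 (P(J) = -2 - 12/(-1) = -2 - 12*(-1) = -2 + 12 = 10)
O(u) = -68 (O(u) = -58 - 1*10 = -58 - 10 = -68)
o = -250069/2970063 (o = (250069/(-330007))/9 = (250069*(-1/330007))/9 = (⅑)*(-250069/330007) = -250069/2970063 ≈ -0.084197)
R = 11*√479 (R = √(-68 + 58027) = √57959 = 11*√479 ≈ 240.75)
o + (R + w) = -250069/2970063 + (11*√479 - 121967) = -250069/2970063 + (-121967 + 11*√479) = -362249923990/2970063 + 11*√479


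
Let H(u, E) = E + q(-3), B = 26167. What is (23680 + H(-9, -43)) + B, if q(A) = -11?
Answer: 49793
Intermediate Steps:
H(u, E) = -11 + E (H(u, E) = E - 11 = -11 + E)
(23680 + H(-9, -43)) + B = (23680 + (-11 - 43)) + 26167 = (23680 - 54) + 26167 = 23626 + 26167 = 49793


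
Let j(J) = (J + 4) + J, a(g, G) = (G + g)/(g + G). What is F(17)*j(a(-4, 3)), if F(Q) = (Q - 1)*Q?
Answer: 1632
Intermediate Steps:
F(Q) = Q*(-1 + Q) (F(Q) = (-1 + Q)*Q = Q*(-1 + Q))
a(g, G) = 1 (a(g, G) = (G + g)/(G + g) = 1)
j(J) = 4 + 2*J (j(J) = (4 + J) + J = 4 + 2*J)
F(17)*j(a(-4, 3)) = (17*(-1 + 17))*(4 + 2*1) = (17*16)*(4 + 2) = 272*6 = 1632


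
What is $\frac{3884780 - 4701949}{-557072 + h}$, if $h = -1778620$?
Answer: $\frac{817169}{2335692} \approx 0.34986$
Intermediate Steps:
$\frac{3884780 - 4701949}{-557072 + h} = \frac{3884780 - 4701949}{-557072 - 1778620} = - \frac{817169}{-2335692} = \left(-817169\right) \left(- \frac{1}{2335692}\right) = \frac{817169}{2335692}$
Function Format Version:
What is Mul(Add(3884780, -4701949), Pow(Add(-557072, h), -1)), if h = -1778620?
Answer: Rational(817169, 2335692) ≈ 0.34986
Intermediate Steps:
Mul(Add(3884780, -4701949), Pow(Add(-557072, h), -1)) = Mul(Add(3884780, -4701949), Pow(Add(-557072, -1778620), -1)) = Mul(-817169, Pow(-2335692, -1)) = Mul(-817169, Rational(-1, 2335692)) = Rational(817169, 2335692)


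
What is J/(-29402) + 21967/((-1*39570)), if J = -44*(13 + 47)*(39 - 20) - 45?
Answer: 335184529/290859285 ≈ 1.1524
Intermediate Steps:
J = -50205 (J = -2640*19 - 45 = -44*1140 - 45 = -50160 - 45 = -50205)
J/(-29402) + 21967/((-1*39570)) = -50205/(-29402) + 21967/((-1*39570)) = -50205*(-1/29402) + 21967/(-39570) = 50205/29402 + 21967*(-1/39570) = 50205/29402 - 21967/39570 = 335184529/290859285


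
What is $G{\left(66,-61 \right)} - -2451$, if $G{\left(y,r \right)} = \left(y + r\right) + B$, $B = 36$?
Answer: $2492$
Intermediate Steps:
$G{\left(y,r \right)} = 36 + r + y$ ($G{\left(y,r \right)} = \left(y + r\right) + 36 = \left(r + y\right) + 36 = 36 + r + y$)
$G{\left(66,-61 \right)} - -2451 = \left(36 - 61 + 66\right) - -2451 = 41 + 2451 = 2492$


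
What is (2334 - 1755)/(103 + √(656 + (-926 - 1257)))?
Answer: 59637/12136 - 579*I*√1527/12136 ≈ 4.9141 - 1.8643*I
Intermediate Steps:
(2334 - 1755)/(103 + √(656 + (-926 - 1257))) = 579/(103 + √(656 - 2183)) = 579/(103 + √(-1527)) = 579/(103 + I*√1527)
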